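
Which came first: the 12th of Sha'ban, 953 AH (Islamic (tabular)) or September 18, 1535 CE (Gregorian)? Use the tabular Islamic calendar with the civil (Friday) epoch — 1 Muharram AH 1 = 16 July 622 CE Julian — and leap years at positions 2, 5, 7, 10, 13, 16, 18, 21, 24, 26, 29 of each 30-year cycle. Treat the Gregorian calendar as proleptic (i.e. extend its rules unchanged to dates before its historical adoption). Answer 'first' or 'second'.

Converting both to JDN: 2286015 vs 2281967; the smaller is the second.

second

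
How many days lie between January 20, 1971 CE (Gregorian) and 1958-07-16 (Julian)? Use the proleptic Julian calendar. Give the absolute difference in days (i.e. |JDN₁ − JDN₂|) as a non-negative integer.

JDN of the first date = 2440972.
JDN of the second date = 2436414.
|2436414 − 2440972| = 4558.

4558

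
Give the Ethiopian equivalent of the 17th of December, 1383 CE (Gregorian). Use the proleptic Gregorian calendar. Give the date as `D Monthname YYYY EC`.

12 Tahsas 1376 EC

Both dates share Julian Day Number 2226541; in the Ethiopian calendar that is 12 Tahsas 1376 EC.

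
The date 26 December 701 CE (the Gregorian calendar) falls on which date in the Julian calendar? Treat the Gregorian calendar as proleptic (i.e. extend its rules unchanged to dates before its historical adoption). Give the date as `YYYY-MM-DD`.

0701-12-22

At this point the Julian calendar is 4 days behind the Gregorian.
26 December 701 Gregorian − 4 days → 22 December 701 Julian.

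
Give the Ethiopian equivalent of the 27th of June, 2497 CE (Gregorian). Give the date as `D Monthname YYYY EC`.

Both dates share Julian Day Number 2633249; in the Ethiopian calendar that is 17 Sene 2489 EC.

17 Sene 2489 EC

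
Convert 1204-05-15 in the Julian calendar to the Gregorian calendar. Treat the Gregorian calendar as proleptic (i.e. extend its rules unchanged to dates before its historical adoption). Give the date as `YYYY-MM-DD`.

1204-05-22

For dates in this range the Gregorian date is 7 days ahead of the Julian.
15 May 1204 Julian + 7 days → 22 May 1204 Gregorian.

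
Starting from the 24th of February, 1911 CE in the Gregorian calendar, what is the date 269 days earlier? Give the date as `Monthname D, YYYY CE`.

The starting date is JDN 2419092; 2419092 − 269 = 2418823.
JDN 2418823 corresponds to May 31, 1910 CE.

May 31, 1910 CE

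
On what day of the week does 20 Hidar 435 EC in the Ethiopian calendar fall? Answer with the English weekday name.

Monday

In the proleptic Gregorian calendar this is 17 November 442 (JDN 1882818).
Since JDN mod 7 = 0 (0 = Monday), the day is Monday.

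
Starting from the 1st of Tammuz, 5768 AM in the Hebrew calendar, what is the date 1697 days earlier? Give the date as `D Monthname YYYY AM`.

The starting date is JDN 2454652; 2454652 − 1697 = 2452955.
JDN 2452955 corresponds to 16 Cheshvan 5764 AM.

16 Cheshvan 5764 AM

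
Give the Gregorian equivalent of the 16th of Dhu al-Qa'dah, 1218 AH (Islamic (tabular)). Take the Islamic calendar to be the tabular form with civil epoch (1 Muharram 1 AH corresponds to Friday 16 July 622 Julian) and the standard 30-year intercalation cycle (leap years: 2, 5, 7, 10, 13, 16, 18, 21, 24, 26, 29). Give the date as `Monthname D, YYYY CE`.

Julian Day Number of the source date = 2380014.
Converting JDN 2380014 to the Gregorian calendar gives 27 February 1804 CE.

February 27, 1804 CE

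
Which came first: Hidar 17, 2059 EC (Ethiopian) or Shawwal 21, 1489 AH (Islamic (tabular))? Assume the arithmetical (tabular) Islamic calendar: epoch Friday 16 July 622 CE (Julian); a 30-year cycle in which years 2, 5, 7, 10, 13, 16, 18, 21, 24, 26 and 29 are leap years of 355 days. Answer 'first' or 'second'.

first

First date → JDN 2475981; second date → JDN 2476024.
JDN 2475981 < JDN 2476024, so the first date is earlier.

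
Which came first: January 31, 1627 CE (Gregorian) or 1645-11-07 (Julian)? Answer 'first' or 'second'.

Converting both to JDN: 2315340 vs 2322205; the smaller is the first.

first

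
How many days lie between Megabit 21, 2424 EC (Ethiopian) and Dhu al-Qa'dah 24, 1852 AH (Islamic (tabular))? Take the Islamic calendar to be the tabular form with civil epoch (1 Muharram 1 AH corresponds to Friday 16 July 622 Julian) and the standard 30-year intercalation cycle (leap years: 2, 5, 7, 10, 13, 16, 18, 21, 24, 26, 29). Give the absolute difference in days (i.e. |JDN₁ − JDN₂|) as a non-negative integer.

JDN of the first date = 2609422.
JDN of the second date = 2604691.
|2604691 − 2609422| = 4731.

4731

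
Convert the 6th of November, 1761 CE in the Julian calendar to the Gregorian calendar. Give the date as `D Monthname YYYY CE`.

At this point the Julian calendar is 11 days behind the Gregorian.
6 November 1761 Julian + 11 days → 17 November 1761 Gregorian.

17 November 1761 CE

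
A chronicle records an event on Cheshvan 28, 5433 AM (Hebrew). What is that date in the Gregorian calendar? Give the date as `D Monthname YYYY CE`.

18 November 1672 CE

Julian Day Number of the source date = 2332068.
Converting JDN 2332068 to the Gregorian calendar gives 18 November 1672 CE.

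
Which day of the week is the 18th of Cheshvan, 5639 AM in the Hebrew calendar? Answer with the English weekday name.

Thursday

In the Gregorian calendar this is 14 November 1878 (JDN 2407303).
Since JDN mod 7 = 3 (0 = Monday), the day is Thursday.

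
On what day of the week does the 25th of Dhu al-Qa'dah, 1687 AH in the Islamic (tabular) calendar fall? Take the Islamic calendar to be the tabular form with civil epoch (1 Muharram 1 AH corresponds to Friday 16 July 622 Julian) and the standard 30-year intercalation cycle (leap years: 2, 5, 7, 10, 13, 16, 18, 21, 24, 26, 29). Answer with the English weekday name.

In the Gregorian calendar this is 20 March 2259 (JDN 2546221).
JDN 2546221 mod 7 = 6, and JDN 0 was a Monday, so this is a Sunday.

Sunday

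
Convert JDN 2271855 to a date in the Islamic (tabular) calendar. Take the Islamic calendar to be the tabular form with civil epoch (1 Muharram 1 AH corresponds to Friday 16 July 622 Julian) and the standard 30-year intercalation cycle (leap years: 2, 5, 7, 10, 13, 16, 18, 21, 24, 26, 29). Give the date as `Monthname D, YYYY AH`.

Sha'ban 27, 913 AH

JDN 2271855 is 11 January 1508 in the proleptic Gregorian calendar.
In the tabular Islamic calendar that day is Sha'ban 27, 913 AH.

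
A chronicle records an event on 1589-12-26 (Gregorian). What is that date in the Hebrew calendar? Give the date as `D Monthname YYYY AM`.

Julian Day Number of the source date = 2301790.
Converting JDN 2301790 to the Hebrew calendar gives 19 Tevet 5350 AM.

19 Tevet 5350 AM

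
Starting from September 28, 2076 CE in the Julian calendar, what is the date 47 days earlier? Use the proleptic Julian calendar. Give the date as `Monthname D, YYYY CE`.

Counting 47 days back from JDN 2479588 reaches JDN 2479541, which is August 12, 2076 CE.

August 12, 2076 CE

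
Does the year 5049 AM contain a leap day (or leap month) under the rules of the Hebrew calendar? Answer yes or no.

Hebrew year 5049 is year 14 of its 19-year Metonic cycle; leap years are at positions 3, 6, 8, 11, 14, 17, 19, so it is a leap year (13 months).

yes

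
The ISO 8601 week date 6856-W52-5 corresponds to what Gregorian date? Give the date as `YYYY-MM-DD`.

ISO week 1 of 6856 is the week containing the first Thursday of 6856.
Week 52, day 5 (Friday) lands on 6856-12-29.

6856-12-29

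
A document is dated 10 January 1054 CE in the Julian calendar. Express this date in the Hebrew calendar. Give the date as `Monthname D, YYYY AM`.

Tevet 28, 4814 AM

Both dates share Julian Day Number 2106041; in the Hebrew calendar that is 28 Tevet 4814 AM.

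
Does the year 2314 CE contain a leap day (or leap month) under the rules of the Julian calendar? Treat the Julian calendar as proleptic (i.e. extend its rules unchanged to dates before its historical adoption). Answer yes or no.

2314 mod 4 = 2, so it is a common year in the Julian calendar.

no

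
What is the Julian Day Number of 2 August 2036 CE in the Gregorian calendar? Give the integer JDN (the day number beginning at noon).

2464908

JDN 2451545 is 1 January 2000 CE (Gregorian); the target day is +13363 days from there, so JDN = 2464908.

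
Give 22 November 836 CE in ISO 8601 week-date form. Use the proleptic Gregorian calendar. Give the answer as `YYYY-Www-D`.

The weekday is Saturday (ISO weekday 6).
That Saturday belongs to ISO week 47 of ISO year 836.

0836-W47-6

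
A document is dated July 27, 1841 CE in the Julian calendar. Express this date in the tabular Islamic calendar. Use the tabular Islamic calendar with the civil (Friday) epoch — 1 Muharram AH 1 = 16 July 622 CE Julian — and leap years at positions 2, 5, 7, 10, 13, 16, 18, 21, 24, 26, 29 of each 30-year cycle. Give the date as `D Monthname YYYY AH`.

19 Jumada al-Thani 1257 AH

Both dates share Julian Day Number 2393691; in the tabular Islamic calendar that is 19 Jumada al-Thani 1257 AH.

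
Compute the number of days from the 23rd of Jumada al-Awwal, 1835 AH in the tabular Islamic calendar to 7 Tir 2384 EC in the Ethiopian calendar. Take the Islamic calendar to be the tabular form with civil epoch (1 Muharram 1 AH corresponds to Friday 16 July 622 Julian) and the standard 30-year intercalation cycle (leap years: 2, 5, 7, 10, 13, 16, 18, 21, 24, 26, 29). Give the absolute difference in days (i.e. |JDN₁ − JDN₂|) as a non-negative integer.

3750

First date → JDN 2598488; second date → JDN 2594738.
The interval is |2598488 − 2594738| = 3750 days.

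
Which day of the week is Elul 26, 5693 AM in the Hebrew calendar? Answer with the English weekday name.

In the Gregorian calendar this is 17 September 1933 (JDN 2427333).
JDN 2427333 mod 7 = 6, and JDN 0 was a Monday, so this is a Sunday.

Sunday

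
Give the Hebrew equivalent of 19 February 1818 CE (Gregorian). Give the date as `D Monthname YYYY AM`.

Julian Day Number of the source date = 2385120.
Converting JDN 2385120 to the Hebrew calendar gives 13 Adar I 5578 AM.

13 Adar I 5578 AM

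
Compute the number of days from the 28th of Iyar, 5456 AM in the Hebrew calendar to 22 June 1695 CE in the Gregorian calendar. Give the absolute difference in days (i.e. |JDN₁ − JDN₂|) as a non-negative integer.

343

First date → JDN 2340662; second date → JDN 2340319.
The interval is |2340662 − 2340319| = 343 days.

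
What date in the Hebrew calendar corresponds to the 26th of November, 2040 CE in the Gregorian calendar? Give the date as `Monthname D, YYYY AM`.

Kislev 21, 5801 AM

Both dates share Julian Day Number 2466485; in the Hebrew calendar that is 21 Kislev 5801 AM.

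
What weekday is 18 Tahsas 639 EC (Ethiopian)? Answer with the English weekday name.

Equivalently 17 December 646 Gregorian, JDN 1957357.
1957357 ≡ 3 (mod 7); counting from Monday = 0 gives Thursday.

Thursday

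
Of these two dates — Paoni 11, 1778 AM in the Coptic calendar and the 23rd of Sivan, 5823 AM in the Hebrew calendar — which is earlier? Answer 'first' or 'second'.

first

First date → JDN 2474359; second date → JDN 2474726.
JDN 2474359 < JDN 2474726, so the first date is earlier.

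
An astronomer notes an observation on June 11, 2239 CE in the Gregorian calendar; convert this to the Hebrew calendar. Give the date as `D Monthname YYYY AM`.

8 Sivan 5999 AM

Julian Day Number of the source date = 2538999.
Converting JDN 2538999 to the Hebrew calendar gives 8 Sivan 5999 AM.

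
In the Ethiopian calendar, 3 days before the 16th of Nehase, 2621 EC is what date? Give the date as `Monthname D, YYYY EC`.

Counting 3 days back from JDN 2681521 reaches JDN 2681518, which is Nehase 13, 2621 EC.

Nehase 13, 2621 EC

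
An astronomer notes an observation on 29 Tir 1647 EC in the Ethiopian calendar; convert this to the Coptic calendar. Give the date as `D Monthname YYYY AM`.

29 Tobi 1371 AM

Julian Day Number of the source date = 2325570.
Converting JDN 2325570 to the Coptic calendar gives 29 Tobi 1371 AM.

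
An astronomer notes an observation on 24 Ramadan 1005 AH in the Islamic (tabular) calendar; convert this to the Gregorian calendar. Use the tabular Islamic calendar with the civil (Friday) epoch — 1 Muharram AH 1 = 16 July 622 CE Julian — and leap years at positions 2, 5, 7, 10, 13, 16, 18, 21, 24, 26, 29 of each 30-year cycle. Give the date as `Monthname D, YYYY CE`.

Both dates share Julian Day Number 2304483; in the Gregorian calendar that is 11 May 1597 CE.

May 11, 1597 CE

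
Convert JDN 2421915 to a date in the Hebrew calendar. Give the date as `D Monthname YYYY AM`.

JDN 2421915 is 17 November 1918 in the Gregorian calendar.
In the Hebrew calendar that day is 13 Kislev 5679 AM.

13 Kislev 5679 AM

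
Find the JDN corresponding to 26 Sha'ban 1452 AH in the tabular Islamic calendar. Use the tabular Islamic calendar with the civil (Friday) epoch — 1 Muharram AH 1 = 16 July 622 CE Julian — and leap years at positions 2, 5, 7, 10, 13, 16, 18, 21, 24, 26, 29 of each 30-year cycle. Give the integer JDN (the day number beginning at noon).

2462858

In the Gregorian calendar the same day is 22 December 2030.
JDN 2400001 is 17 November 1858 CE (Gregorian), MJD 0; the target day is +62857 days from there, so JDN = 2462858.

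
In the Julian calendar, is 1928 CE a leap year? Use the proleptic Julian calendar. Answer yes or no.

1928 mod 4 = 0, so it is a leap year in the Julian calendar.

yes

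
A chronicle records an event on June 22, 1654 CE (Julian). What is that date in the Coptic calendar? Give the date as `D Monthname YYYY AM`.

28 Paoni 1370 AM

The source date corresponds to 2 July 1654 in the Gregorian calendar (JDN 2325354).
That day falls on 28 Paoni 1370 AM in the Coptic calendar.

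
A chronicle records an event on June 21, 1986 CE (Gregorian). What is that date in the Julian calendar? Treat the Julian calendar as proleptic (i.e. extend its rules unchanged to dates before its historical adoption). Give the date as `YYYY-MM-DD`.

1986-06-08

The Julian–Gregorian offset here is 13 days (Julian trailing).
21 June 1986 Gregorian − 13 days → 8 June 1986 Julian.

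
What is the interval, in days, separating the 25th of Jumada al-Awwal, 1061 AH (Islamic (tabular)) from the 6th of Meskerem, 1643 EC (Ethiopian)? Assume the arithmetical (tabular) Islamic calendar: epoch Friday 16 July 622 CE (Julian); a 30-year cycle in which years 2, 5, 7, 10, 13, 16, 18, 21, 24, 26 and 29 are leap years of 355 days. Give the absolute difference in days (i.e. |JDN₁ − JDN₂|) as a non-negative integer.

First date → JDN 2324211; second date → JDN 2323966.
The interval is |2324211 − 2323966| = 245 days.

245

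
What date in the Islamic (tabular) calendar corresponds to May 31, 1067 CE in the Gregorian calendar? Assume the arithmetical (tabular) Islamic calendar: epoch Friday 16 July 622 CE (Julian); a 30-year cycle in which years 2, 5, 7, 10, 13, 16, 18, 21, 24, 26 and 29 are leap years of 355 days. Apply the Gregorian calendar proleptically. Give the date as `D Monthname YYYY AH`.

Julian Day Number of the source date = 2110924.
Converting JDN 2110924 to the tabular Islamic calendar gives 8 Rajab 459 AH.

8 Rajab 459 AH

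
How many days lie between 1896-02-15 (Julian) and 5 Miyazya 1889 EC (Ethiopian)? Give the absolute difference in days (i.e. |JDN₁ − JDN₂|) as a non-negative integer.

410

First date → JDN 2413617; second date → JDN 2414027.
The interval is |2413617 − 2414027| = 410 days.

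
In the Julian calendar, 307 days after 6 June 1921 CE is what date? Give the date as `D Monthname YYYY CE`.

Counting 307 days forward from JDN 2422860 reaches JDN 2423167, which is 9 April 1922 CE.

9 April 1922 CE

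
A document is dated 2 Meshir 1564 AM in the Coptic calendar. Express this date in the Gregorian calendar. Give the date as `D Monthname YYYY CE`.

Both dates share Julian Day Number 2396067; in the Gregorian calendar that is 9 February 1848 CE.

9 February 1848 CE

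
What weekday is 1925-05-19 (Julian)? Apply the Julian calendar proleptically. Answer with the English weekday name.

Monday

In the Gregorian calendar this is 1 June 1925 (JDN 2424303).
Since JDN mod 7 = 0 (0 = Monday), the day is Monday.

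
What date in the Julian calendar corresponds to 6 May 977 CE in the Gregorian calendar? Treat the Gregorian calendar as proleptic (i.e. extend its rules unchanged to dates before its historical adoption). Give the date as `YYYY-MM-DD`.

0977-05-01

At this point the Julian calendar is 5 days behind the Gregorian.
6 May 977 Gregorian − 5 days → 1 May 977 Julian.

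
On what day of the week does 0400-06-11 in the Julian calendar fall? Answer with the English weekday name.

In the proleptic Gregorian calendar this is 12 June 400 (JDN 1867320).
Since JDN mod 7 = 0 (0 = Monday), the day is Monday.

Monday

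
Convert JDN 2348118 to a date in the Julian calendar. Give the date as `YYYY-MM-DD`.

1716-10-18

The Gregorian equivalent of JDN 2348118 is 29 October 1716.
In the Julian calendar that day is 1716-10-18.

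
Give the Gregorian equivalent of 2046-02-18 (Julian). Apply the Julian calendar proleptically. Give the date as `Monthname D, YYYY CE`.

March 3, 2046 CE

At this point the Julian calendar is 13 days behind the Gregorian.
18 February 2046 Julian + 13 days → 3 March 2046 Gregorian.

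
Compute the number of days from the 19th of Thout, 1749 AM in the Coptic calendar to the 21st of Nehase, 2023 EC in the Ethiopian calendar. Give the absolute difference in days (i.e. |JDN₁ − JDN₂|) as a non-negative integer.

JDN of the first date = 2463505.
JDN of the second date = 2463106.
|2463106 − 2463505| = 399.

399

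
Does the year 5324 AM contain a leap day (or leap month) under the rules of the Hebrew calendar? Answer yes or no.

no

Hebrew year 5324 is year 4 of its 19-year Metonic cycle; leap years are at positions 3, 6, 8, 11, 14, 17, 19, so it is a common year (12 months).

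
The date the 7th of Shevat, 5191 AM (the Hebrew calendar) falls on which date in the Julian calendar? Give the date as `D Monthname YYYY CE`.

21 January 1431 CE

Both dates share Julian Day Number 2243751; in the Julian calendar that is 21 January 1431 CE.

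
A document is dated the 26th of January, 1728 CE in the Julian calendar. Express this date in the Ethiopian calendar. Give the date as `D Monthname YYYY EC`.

The source date corresponds to 6 February 1728 in the Gregorian calendar (JDN 2352235).
That day falls on 30 Tir 1720 EC in the Ethiopian calendar.

30 Tir 1720 EC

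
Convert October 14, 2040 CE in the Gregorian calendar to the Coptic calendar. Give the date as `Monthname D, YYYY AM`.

Both dates share Julian Day Number 2466442; in the Coptic calendar that is 4 Paopi 1757 AM.

Paopi 4, 1757 AM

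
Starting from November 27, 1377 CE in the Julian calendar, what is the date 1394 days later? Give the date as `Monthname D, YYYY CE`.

The starting date is JDN 2224338; 2224338 + 1394 = 2225732.
JDN 2225732 corresponds to September 21, 1381 CE.

September 21, 1381 CE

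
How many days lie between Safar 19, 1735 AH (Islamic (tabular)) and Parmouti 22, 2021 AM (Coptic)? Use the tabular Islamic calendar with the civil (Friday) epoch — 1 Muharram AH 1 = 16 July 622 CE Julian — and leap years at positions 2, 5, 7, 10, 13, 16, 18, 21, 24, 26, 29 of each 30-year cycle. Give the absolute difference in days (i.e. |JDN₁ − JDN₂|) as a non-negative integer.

First date → JDN 2562960; second date → JDN 2563066.
The interval is |2562960 − 2563066| = 106 days.

106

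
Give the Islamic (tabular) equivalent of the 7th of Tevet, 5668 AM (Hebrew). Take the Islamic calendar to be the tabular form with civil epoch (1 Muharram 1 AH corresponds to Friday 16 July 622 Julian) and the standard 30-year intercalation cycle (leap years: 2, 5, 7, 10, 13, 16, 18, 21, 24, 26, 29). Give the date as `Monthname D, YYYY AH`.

Both dates share Julian Day Number 2417922; in the tabular Islamic calendar that is 7 Dhu al-Qa'dah 1325 AH.

Dhu al-Qa'dah 7, 1325 AH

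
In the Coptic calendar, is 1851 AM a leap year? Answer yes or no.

yes

1851 mod 4 = 3; in the Coptic calendar a year is leap when year mod 4 = 3, so it is a leap year.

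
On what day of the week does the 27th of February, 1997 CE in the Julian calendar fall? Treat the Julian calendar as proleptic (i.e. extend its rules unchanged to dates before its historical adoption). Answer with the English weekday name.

In the Gregorian calendar this is 12 March 1997 (JDN 2450520).
JDN 2450520 mod 7 = 2, and JDN 0 was a Monday, so this is a Wednesday.

Wednesday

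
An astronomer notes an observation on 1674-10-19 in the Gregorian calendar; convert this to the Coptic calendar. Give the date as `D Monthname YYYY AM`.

12 Paopi 1391 AM

Julian Day Number of the source date = 2332768.
Converting JDN 2332768 to the Coptic calendar gives 12 Paopi 1391 AM.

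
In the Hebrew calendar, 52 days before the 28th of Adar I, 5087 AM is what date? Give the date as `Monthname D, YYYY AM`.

The starting date is JDN 2205795; 2205795 − 52 = 2205743.
JDN 2205743 corresponds to Shevat 6, 5087 AM.

Shevat 6, 5087 AM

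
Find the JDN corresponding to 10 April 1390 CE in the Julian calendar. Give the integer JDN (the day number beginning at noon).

In the proleptic Gregorian calendar the same day is 18 April 1390.
JDN 2451545 is 1 January 2000 CE (Gregorian); the target day is −222690 days from there, so JDN = 2228855.

2228855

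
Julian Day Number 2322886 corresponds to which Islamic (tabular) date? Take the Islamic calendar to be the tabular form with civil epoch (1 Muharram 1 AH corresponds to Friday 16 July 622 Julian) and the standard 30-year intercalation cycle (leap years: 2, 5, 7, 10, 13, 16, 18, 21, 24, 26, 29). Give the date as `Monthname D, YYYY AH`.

Sha'ban 29, 1057 AH

The Gregorian equivalent of JDN 2322886 is 29 September 1647.
In the tabular Islamic calendar that day is Sha'ban 29, 1057 AH.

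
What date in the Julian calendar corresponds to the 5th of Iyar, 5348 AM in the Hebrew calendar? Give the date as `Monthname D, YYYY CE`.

Both dates share Julian Day Number 2301187; in the Julian calendar that is 22 April 1588 CE.

April 22, 1588 CE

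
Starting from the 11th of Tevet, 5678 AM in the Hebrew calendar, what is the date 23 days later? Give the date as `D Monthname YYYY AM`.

5 Shevat 5678 AM

Counting 23 days forward from JDN 2421589 reaches JDN 2421612, which is 5 Shevat 5678 AM.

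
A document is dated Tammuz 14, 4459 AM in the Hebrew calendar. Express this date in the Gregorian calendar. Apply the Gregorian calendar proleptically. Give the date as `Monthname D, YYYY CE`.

June 21, 699 CE

Both dates share Julian Day Number 1976536; in the Gregorian calendar that is 21 June 699 CE.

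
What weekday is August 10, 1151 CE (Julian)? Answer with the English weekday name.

This is JDN 2141682 (17 August 1151 Gregorian).
JDN 2141682 mod 7 = 4, and JDN 0 was a Monday, so this is a Friday.

Friday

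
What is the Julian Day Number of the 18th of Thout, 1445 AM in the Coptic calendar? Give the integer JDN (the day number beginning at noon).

Equivalently 26 September 1728 (Gregorian).
JDN 2299161 is 15 October 1582 CE (Gregorian); the target day is +53307 days from there, so JDN = 2352468.

2352468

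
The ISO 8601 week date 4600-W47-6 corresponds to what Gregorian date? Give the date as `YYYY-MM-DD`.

ISO week 1 of 4600 is the week containing the first Thursday of 4600.
Week 47, day 6 (Saturday) lands on 4600-11-22.

4600-11-22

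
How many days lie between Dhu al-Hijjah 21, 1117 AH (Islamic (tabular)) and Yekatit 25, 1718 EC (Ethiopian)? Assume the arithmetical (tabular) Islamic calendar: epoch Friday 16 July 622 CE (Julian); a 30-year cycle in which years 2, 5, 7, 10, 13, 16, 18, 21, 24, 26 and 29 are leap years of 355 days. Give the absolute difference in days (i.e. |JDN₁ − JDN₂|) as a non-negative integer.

7271

JDN of the first date = 2344258.
JDN of the second date = 2351529.
|2351529 − 2344258| = 7271.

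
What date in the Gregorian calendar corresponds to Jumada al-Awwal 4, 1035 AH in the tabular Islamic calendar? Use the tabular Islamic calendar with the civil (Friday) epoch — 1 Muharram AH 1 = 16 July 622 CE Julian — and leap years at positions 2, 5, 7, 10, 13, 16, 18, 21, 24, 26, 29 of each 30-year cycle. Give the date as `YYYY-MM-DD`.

Julian Day Number of the source date = 2314976.
Converting JDN 2314976 to the Gregorian calendar gives 1 February 1626 CE.

1626-02-01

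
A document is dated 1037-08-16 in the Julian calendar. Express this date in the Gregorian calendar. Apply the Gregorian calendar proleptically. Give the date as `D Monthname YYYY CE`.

At this point the Julian calendar is 6 days behind the Gregorian.
16 August 1037 Julian + 6 days → 22 August 1037 Gregorian.

22 August 1037 CE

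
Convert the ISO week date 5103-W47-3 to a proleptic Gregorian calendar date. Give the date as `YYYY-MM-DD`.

ISO week 1 of 5103 is the week containing the first Thursday of 5103.
Week 47, day 3 (Wednesday) lands on 5103-11-18.

5103-11-18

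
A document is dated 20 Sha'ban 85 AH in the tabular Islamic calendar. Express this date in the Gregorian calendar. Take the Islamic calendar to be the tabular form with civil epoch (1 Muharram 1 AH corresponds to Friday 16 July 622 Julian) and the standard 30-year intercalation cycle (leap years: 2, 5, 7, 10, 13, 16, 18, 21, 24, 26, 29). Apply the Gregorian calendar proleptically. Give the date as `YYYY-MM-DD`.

Both dates share Julian Day Number 1978433; in the Gregorian calendar that is 31 August 704 CE.

0704-08-31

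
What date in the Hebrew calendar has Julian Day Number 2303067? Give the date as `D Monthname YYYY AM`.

The Gregorian equivalent of JDN 2303067 is 25 June 1593.
In the Hebrew calendar that day is 25 Sivan 5353 AM.

25 Sivan 5353 AM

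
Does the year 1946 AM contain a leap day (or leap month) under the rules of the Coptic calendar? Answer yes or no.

1946 mod 4 = 2; in the Coptic calendar a year is leap when year mod 4 = 3, so it is a common year.

no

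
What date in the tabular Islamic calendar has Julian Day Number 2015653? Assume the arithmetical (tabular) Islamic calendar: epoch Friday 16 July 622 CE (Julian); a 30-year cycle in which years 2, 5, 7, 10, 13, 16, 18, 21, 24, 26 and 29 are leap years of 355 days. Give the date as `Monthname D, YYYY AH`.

Ramadan 3, 190 AH

JDN 2015653 is 27 July 806 in the proleptic Gregorian calendar.
In the tabular Islamic calendar that day is Ramadan 3, 190 AH.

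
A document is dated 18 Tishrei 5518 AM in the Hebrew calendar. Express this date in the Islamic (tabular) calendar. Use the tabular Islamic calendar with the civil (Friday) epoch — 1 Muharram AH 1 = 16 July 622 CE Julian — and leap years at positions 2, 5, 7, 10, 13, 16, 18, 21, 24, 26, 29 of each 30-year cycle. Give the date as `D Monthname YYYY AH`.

Both dates share Julian Day Number 2363066; in the tabular Islamic calendar that is 18 Muharram 1171 AH.

18 Muharram 1171 AH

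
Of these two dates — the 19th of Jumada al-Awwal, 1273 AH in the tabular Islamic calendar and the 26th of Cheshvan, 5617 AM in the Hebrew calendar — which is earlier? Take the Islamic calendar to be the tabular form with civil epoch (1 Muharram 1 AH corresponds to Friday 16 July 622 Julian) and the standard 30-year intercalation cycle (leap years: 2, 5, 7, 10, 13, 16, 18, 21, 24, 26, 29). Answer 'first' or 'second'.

First date → JDN 2399330; second date → JDN 2399278.
JDN 2399278 < JDN 2399330, so the second date is earlier.

second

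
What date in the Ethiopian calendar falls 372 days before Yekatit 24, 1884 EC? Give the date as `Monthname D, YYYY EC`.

The starting date is JDN 2412160; 2412160 − 372 = 2411788.
JDN 2411788 corresponds to Yekatit 18, 1883 EC.

Yekatit 18, 1883 EC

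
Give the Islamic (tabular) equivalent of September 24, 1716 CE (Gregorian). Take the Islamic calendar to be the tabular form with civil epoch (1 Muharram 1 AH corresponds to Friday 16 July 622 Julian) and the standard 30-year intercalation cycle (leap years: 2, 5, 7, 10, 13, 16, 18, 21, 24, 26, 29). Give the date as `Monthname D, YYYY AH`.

Julian Day Number of the source date = 2348083.
Converting JDN 2348083 to the tabular Islamic calendar gives 7 Shawwal 1128 AH.

Shawwal 7, 1128 AH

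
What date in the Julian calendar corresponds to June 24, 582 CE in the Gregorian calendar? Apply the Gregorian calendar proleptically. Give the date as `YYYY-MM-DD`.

For dates in this range the Gregorian date is 2 days ahead of the Julian.
24 June 582 Gregorian − 2 days → 22 June 582 Julian.

0582-06-22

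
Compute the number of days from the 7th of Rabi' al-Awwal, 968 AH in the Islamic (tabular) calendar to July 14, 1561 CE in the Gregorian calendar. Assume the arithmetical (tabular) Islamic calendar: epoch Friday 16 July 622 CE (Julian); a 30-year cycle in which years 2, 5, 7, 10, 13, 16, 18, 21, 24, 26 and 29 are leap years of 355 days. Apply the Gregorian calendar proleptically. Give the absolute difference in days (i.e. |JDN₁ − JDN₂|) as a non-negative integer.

First date → JDN 2291178; second date → JDN 2291398.
The interval is |2291178 − 2291398| = 220 days.

220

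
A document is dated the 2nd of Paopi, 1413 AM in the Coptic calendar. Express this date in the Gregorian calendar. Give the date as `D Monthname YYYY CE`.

9 October 1696 CE

Julian Day Number of the source date = 2340794.
Converting JDN 2340794 to the Gregorian calendar gives 9 October 1696 CE.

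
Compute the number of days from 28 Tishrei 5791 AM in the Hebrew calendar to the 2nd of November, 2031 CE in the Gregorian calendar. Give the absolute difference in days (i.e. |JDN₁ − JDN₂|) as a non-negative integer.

373

First date → JDN 2462800; second date → JDN 2463173.
The interval is |2462800 − 2463173| = 373 days.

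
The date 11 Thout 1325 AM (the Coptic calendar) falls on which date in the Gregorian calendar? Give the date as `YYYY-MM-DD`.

1608-09-18

Julian Day Number of the source date = 2308631.
Converting JDN 2308631 to the Gregorian calendar gives 18 September 1608 CE.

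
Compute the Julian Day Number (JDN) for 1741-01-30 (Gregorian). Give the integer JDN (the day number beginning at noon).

2356977

JDN 2451545 is 1 January 2000 CE (Gregorian); the target day is −94568 days from there, so JDN = 2356977.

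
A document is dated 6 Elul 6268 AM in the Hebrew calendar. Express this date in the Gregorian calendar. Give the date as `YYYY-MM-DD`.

2508-09-03

Both dates share Julian Day Number 2637334; in the Gregorian calendar that is 3 September 2508 CE.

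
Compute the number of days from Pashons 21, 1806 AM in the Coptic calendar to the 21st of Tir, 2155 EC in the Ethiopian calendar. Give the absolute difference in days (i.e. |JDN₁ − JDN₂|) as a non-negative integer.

26543

First date → JDN 2484566; second date → JDN 2511109.
The interval is |2484566 − 2511109| = 26543 days.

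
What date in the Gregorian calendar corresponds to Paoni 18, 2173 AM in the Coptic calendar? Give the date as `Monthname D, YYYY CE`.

June 28, 2457 CE

Both dates share Julian Day Number 2618640; in the Gregorian calendar that is 28 June 2457 CE.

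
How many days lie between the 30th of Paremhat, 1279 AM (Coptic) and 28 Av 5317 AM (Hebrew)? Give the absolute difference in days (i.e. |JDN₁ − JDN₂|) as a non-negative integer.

JDN of the first date = 2292028.
JDN of the second date = 2289958.
|2289958 − 2292028| = 2070.

2070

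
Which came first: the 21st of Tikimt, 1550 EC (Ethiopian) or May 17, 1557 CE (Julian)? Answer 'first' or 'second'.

second

The two dates have Julian Day Numbers 2290043 and 2289889 respectively.
Since 2289889 < 2290043, the second date comes first.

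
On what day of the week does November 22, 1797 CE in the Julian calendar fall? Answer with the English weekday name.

Sunday

Equivalently 3 December 1797 Gregorian, JDN 2377738.
Since JDN mod 7 = 6 (0 = Monday), the day is Sunday.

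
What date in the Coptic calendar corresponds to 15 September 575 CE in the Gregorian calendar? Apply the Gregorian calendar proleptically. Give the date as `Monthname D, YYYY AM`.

Thout 15, 292 AM

Both dates share Julian Day Number 1931332; in the Coptic calendar that is 15 Thout 292 AM.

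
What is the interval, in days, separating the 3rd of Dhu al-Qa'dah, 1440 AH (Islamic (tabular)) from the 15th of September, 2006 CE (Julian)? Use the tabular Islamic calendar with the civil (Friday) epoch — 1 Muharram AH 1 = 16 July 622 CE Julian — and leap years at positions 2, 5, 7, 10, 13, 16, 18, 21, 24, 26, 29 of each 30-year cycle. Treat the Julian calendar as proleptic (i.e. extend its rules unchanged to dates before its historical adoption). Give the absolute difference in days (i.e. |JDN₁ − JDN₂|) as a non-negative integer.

4664

JDN of the first date = 2458671.
JDN of the second date = 2454007.
|2454007 − 2458671| = 4664.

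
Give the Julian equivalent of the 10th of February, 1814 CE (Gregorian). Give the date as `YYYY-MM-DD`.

1814-01-29

For dates in this range the Gregorian date is 12 days ahead of the Julian.
10 February 1814 Gregorian − 12 days → 29 January 1814 Julian.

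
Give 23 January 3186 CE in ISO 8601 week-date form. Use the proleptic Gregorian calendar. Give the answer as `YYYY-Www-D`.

3186-W04-4

The weekday is Thursday (ISO weekday 4).
That Thursday belongs to ISO week 4 of ISO year 3186.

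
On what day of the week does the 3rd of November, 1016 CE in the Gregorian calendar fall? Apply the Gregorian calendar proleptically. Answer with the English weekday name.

2092453 ≡ 6 (mod 7); counting from Monday = 0 gives Sunday.

Sunday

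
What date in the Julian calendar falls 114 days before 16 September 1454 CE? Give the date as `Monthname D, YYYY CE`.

May 25, 1454 CE

Counting 114 days back from JDN 2252390 reaches JDN 2252276, which is May 25, 1454 CE.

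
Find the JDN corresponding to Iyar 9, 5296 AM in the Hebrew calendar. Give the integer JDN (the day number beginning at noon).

2282202

In the proleptic Gregorian calendar the same day is 10 May 1536.
JDN 2451545 is 1 January 2000 CE (Gregorian); the target day is −169343 days from there, so JDN = 2282202.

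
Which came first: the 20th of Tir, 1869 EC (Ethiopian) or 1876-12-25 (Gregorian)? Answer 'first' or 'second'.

First date → JDN 2406647; second date → JDN 2406614.
JDN 2406614 < JDN 2406647, so the second date is earlier.

second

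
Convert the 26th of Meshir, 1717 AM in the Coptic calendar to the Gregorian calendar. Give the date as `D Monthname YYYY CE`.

5 March 2001 CE

Both dates share Julian Day Number 2451974; in the Gregorian calendar that is 5 March 2001 CE.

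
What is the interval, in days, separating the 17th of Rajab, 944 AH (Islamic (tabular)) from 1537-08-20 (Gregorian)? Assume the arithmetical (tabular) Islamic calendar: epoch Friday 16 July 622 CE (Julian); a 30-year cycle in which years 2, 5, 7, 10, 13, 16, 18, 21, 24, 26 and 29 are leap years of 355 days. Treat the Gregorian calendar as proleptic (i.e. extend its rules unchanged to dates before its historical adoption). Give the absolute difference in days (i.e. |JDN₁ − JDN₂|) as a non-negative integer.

First date → JDN 2282801; second date → JDN 2282669.
The interval is |2282801 − 2282669| = 132 days.

132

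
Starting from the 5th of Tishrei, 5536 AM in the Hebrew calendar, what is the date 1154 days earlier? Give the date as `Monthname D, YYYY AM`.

The starting date is JDN 2369637; 2369637 − 1154 = 2368483.
JDN 2368483 corresponds to Av 2, 5532 AM.

Av 2, 5532 AM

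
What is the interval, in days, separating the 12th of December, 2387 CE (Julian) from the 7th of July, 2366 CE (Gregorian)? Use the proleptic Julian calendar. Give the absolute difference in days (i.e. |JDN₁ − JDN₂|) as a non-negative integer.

7844

JDN of the first date = 2593255.
JDN of the second date = 2585411.
|2585411 − 2593255| = 7844.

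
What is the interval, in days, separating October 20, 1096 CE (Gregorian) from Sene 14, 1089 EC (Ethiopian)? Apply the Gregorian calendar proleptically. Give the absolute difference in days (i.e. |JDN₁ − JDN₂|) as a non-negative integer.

237

First date → JDN 2121659; second date → JDN 2121896.
The interval is |2121659 − 2121896| = 237 days.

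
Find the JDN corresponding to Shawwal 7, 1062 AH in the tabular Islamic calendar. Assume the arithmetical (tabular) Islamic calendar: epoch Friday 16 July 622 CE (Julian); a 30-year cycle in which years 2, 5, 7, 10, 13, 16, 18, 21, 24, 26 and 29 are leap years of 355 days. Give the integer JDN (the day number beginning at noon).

Equivalently 11 September 1652 (Gregorian).
JDN 2299161 is 15 October 1582 CE (Gregorian); the target day is +25534 days from there, so JDN = 2324695.

2324695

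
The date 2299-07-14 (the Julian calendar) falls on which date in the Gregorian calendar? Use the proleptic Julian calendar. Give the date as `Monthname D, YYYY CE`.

The Julian–Gregorian offset here is 15 days (Julian trailing).
14 July 2299 Julian + 15 days → 29 July 2299 Gregorian.

July 29, 2299 CE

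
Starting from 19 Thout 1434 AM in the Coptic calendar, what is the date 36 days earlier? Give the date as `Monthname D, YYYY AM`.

Mesori 18, 1433 AM

JDN of 19 Thout 1434 AM = 2348451.
2348451 − 36 = 2348415.
JDN 2348415 in the Coptic calendar is Mesori 18, 1433 AM.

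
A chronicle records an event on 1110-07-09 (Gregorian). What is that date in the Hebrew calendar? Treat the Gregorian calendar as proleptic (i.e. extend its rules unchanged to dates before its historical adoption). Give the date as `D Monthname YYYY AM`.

Both dates share Julian Day Number 2126668; in the Hebrew calendar that is 12 Tammuz 4870 AM.

12 Tammuz 4870 AM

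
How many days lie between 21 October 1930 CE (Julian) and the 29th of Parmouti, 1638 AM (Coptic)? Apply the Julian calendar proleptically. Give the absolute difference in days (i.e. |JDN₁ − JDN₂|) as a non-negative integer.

First date → JDN 2426284; second date → JDN 2423182.
The interval is |2426284 − 2423182| = 3102 days.

3102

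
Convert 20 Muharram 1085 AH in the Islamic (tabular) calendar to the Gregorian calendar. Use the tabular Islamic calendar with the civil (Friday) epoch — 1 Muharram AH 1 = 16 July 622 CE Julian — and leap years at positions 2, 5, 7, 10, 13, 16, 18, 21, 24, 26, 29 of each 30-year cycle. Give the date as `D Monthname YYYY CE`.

Julian Day Number of the source date = 2332592.
Converting JDN 2332592 to the Gregorian calendar gives 26 April 1674 CE.

26 April 1674 CE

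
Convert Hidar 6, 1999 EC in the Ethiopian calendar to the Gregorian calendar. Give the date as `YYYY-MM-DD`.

2006-11-15

Julian Day Number of the source date = 2454055.
Converting JDN 2454055 to the Gregorian calendar gives 15 November 2006 CE.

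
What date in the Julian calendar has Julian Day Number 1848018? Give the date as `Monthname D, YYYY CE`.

August 7, 347 CE

JDN 1848018 is 8 August 347 in the proleptic Gregorian calendar.
In the Julian calendar that day is August 7, 347 CE.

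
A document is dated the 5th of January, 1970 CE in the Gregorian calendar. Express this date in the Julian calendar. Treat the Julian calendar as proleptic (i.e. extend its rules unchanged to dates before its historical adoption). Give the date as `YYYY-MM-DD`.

1969-12-23

At this point the Julian calendar is 13 days behind the Gregorian.
5 January 1970 Gregorian − 13 days → 23 December 1969 Julian.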